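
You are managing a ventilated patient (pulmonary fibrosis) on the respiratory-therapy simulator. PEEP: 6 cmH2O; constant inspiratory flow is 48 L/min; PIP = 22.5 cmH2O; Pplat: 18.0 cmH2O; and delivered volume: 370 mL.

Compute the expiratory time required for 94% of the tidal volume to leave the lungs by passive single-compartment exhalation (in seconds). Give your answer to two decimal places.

0.49

Flow: 48 L/min ÷ 60 = 0.8 L/s.
R = (PIP − Pplat)/V̇ = (22.5 − 18.0) / 0.8 = 4.5/0.8 = 5.625 cmH2O·s/L.
C = Vt/(Pplat − PEEP) = 370.0 / (18.0 − 6) = 370.0/12.0 = 30.833 mL/cmH2O.
τ = R × C = 5.625 × 0.03083 L/cmH2O = 0.1734 s.
t = −τ·ln(1 − 0.94) = −0.1734·ln(0.06) = 0.4878 s.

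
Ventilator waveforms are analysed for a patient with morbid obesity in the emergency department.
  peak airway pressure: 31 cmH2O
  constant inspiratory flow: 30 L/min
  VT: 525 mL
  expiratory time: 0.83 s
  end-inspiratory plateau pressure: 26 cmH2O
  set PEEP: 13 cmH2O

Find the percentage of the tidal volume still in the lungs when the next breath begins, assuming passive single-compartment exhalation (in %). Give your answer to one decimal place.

12.8

Flow: 30 L/min ÷ 60 = 0.5 L/s.
R = (PIP − Pplat)/V̇ = (31 − 26) / 0.5 = 5.0/0.5 = 10.0 cmH2O·s/L.
C = Vt/(Pplat − PEEP) = 525.0 / (26 − 13) = 525.0/13.0 = 40.385 mL/cmH2O.
τ = R × C = 10.0 × 0.04039 L/cmH2O = 0.4039 s.
Fraction remaining at end-expiration = e^(−Te/τ) = e^(−0.83/0.4039) = 0.1281 → 12.81%.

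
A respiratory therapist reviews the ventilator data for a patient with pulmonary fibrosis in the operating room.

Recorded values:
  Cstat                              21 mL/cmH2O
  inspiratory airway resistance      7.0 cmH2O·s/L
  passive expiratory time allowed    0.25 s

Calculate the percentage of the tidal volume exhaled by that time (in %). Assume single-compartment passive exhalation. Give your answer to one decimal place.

τ = R × C = 7.0 × 21 mL/cmH2O = 7.0 × 0.021 L/cmH2O = 0.147 s.
Passive exhalation: V(t)/V₀ = e^(−t/τ) = e^(−0.25/0.147) = 0.1826.
Fraction exhaled = 1 − 0.1826 = 0.8174 → 81.74%.

81.7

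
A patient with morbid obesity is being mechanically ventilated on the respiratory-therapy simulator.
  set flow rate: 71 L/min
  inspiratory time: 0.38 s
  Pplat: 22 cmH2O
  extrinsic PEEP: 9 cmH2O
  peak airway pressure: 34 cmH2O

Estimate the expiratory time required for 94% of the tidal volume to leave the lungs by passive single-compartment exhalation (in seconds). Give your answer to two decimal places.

0.99

Flow: 71 L/min ÷ 60 = 1.1833 L/s.
Vt = flow × Ti = 1.1833 L/s × 0.38 s × 1000 mL/L = 449.65 mL.
R = (PIP − Pplat)/V̇ = (34 − 22) / 1.1833 = 12.0/1.1833 = 10.141 cmH2O·s/L.
C = Vt/(Pplat − PEEP) = 449.65 / (22 − 9) = 449.65/13.0 = 34.588 mL/cmH2O.
τ = R × C = 10.141 × 0.03459 L/cmH2O = 0.3508 s.
t = −τ·ln(1 − 0.94) = −0.3508·ln(0.06) = 0.9869 s.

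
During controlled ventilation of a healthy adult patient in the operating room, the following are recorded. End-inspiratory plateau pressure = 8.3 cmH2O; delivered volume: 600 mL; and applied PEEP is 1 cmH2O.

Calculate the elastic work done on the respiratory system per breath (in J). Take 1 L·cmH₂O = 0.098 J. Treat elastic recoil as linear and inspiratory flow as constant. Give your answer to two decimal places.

0.21

Elastic work ≈ ½ × (Pplat − PEEP) × Vt = 0.5 × (8.3 − 1) × 0.600 L = 0.5 × 7.3 × 0.600 = 2.19 L·cmH2O.
× 0.098 J/(L·cmH2O) → 0.2146 J.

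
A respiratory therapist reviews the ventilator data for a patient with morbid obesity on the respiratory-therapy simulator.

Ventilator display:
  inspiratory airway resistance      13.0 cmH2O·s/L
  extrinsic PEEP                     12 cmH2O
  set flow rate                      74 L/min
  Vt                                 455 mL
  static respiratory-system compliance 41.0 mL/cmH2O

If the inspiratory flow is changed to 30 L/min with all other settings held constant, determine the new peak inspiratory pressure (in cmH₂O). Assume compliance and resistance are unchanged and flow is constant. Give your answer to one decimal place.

29.6

Flow: 74 L/min ÷ 60 = 1.2333 L/s.
New flow: 30 L/min ÷ 60 = 0.5 L/s.
PIP = Vt/C + R·V̇ + PEEP (constant-flow equation of motion).
Only the resistive term changes: ΔPIP = R × ΔV̇ = 13.0 × (0.5 − 1.2333) = 13.0 × -0.7333 = -9.533 cmH2O.
Original PIP = 455/41.0 + 13.0×1.2333 + 12 = 39.13 cmH2O; new PIP = 39.13 + (-9.533) = 29.597 cmH2O.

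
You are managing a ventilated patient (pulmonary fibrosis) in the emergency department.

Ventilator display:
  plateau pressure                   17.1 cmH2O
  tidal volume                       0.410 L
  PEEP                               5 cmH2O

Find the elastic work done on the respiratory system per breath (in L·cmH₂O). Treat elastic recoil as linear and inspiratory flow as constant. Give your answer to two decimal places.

2.48

Elastic work ≈ ½ × (Pplat − PEEP) × Vt = 0.5 × (17.1 − 5) × 0.410 L = 0.5 × 12.1 × 0.410 = 2.481 L·cmH2O.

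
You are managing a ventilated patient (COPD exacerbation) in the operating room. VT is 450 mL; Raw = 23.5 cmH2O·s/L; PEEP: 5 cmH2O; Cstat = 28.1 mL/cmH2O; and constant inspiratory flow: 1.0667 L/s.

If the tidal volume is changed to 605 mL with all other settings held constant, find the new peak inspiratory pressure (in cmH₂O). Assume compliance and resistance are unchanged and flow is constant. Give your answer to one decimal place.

PIP = Vt/C + R·V̇ + PEEP (constant-flow equation of motion).
Only the elastic term changes: ΔPIP = ΔVt / C = (605 − 450) / 28.1 = 5.516 cmH2O.
Original PIP = 450/28.1 + 23.5×1.0667 + 5 = 46.082 cmH2O; new PIP = 46.082 + (5.516) = 51.598 cmH2O.

51.6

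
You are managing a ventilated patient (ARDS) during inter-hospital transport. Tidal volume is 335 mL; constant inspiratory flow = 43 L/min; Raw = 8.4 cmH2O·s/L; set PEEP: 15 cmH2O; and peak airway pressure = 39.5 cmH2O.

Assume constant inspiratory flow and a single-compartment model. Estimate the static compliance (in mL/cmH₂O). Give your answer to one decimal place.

Flow: 43 L/min ÷ 60 = 0.7167 L/s.
Equation of motion (constant flow): PIP = Vt/C + R·V̇ + PEEP.
Vt/C = PIP − R·V̇ − PEEP = 39.5 − 8.4×0.7167 − 15 = 39.5 − 6.02 − 15 = 18.48 cmH2O.
C = Vt / 18.48 = 335 / 18.48 = 18.128 mL/cmH2O.

18.1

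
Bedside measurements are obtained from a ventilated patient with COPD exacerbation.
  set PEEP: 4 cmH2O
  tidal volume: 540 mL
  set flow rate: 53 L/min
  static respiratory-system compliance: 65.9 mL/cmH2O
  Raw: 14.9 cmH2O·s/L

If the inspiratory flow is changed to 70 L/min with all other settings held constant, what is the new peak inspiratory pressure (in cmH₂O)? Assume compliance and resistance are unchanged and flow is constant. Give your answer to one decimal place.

29.6

Flow: 53 L/min ÷ 60 = 0.8833 L/s.
New flow: 70 L/min ÷ 60 = 1.1667 L/s.
PIP = Vt/C + R·V̇ + PEEP (constant-flow equation of motion).
Only the resistive term changes: ΔPIP = R × ΔV̇ = 14.9 × (1.1667 − 0.8833) = 14.9 × 0.2834 = 4.223 cmH2O.
Original PIP = 540/65.9 + 14.9×0.8833 + 4 = 25.355 cmH2O; new PIP = 25.355 + (4.223) = 29.578 cmH2O.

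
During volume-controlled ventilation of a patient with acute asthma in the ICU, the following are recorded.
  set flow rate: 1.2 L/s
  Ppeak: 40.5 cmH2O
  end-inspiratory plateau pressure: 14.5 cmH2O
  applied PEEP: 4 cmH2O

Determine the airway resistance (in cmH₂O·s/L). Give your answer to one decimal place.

21.7

Raw = (PIP − Pplat) / flow = (40.5 − 14.5) / 1.2 = 26.0 / 1.2 = 21.667 cmH2O·s/L.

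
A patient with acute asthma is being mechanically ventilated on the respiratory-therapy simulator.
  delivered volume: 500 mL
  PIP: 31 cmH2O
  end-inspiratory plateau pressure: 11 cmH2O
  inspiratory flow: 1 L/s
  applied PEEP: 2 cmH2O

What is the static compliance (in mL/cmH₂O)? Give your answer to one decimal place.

55.6

Cstat = Vt / (Pplat − PEEP) = 500 / (11 − 2) = 500 / 9.0 = 55.556 mL/cmH2O.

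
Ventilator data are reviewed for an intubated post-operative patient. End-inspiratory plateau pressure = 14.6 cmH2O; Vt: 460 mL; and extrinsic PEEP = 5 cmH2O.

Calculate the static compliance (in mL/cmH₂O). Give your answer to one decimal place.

Cstat = Vt / (Pplat − PEEP) = 460 / (14.6 − 5) = 460 / 9.6 = 47.917 mL/cmH2O.

47.9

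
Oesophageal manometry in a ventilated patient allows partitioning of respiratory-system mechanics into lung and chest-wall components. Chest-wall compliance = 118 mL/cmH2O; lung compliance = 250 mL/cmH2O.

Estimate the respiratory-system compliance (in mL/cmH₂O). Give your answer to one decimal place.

80.2

Lung and chest wall are elastances in series: 1/Crs = 1/CL + 1/Ccw.
1/Crs = 1/250 + 1/118 = 0.01247.
Crs = 80.192 mL/cmH2O.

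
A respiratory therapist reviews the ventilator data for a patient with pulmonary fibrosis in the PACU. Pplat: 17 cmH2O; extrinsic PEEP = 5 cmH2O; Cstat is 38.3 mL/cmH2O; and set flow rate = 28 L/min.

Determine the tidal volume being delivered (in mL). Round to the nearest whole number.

460

Vt = Cstat × (Pplat − PEEP) = 38.3 × (17 − 5) = 38.3 × 12.0 = 459.6 mL.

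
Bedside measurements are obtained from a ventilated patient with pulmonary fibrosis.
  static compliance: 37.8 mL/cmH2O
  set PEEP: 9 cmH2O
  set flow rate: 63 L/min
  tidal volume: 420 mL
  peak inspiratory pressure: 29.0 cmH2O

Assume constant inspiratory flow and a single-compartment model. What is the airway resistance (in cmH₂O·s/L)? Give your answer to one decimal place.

8.5

Flow: 63 L/min ÷ 60 = 1.05 L/s.
Equation of motion (constant flow): PIP = Vt/C + R·V̇ + PEEP.
R·V̇ = PIP − Vt/C − PEEP = 29.0 − 420/37.8 − 9 = 29.0 − 11.111 − 9 = 8.889 cmH2O.
R = 8.889 / 1.05 = 8.466 cmH2O·s/L.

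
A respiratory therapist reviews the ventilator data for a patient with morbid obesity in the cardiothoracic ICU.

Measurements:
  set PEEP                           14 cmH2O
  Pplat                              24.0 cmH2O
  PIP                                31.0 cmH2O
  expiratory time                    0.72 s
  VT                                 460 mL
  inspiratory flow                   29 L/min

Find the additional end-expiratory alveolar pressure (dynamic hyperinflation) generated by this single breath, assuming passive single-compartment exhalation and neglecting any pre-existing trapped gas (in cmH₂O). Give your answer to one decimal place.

Flow: 29 L/min ÷ 60 = 0.4833 L/s.
R = (PIP − Pplat)/V̇ = (31.0 − 24.0) / 0.4833 = 7.0/0.4833 = 14.484 cmH2O·s/L.
C = Vt/(Pplat − PEEP) = 460.0 / (24.0 − 14) = 460.0/10.0 = 46.0 mL/cmH2O.
τ = R × C = 14.484 × 0.046 L/cmH2O = 0.6663 s.
Fraction remaining = e^(−Te/τ) = e^(−0.72/0.6663) = 0.3394; trapped volume = 460.0 × 0.3394 = 156.12 mL.
Additional alveolar pressure from trapping ≈ V_trapped / C = 156.12 / 46.0 = 3.394 cmH2O.

3.4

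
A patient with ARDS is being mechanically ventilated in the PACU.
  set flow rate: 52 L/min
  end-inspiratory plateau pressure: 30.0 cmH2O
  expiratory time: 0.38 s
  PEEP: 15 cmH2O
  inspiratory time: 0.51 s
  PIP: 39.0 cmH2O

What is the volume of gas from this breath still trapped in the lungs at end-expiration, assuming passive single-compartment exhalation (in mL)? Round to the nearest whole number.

128

Flow: 52 L/min ÷ 60 = 0.8667 L/s.
Vt = flow × Ti = 0.8667 L/s × 0.51 s × 1000 mL/L = 442.02 mL.
R = (PIP − Pplat)/V̇ = (39.0 − 30.0) / 0.8667 = 9.0/0.8667 = 10.384 cmH2O·s/L.
C = Vt/(Pplat − PEEP) = 442.02 / (30.0 − 15) = 442.02/15.0 = 29.468 mL/cmH2O.
τ = R × C = 10.384 × 0.02947 L/cmH2O = 0.306 s.
Fraction remaining = e^(−Te/τ) = e^(−0.38/0.306) = 0.2889.
Trapped volume = 442.02 × 0.2889 = 127.7 mL.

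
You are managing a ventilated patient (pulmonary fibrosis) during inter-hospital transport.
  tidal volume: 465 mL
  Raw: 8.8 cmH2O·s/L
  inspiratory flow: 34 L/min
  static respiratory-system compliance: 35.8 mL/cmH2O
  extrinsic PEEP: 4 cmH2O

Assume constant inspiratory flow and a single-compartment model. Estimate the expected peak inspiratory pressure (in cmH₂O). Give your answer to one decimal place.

Flow: 34 L/min ÷ 60 = 0.5667 L/s.
Equation of motion (constant flow): PIP = Vt/C + R·V̇ + PEEP.
PIP = 465/35.8 + 8.8×0.5667 + 4 = 12.989 + 4.987 + 4 = 21.976 cmH2O.

22.0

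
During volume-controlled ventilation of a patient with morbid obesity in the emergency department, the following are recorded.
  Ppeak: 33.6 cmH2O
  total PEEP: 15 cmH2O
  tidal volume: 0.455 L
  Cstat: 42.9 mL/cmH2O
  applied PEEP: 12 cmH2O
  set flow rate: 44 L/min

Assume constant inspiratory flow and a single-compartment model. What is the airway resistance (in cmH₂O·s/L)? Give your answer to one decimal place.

10.9

Flow: 44 L/min ÷ 60 = 0.7333 L/s.
Total PEEP = 15 cmH2O (set 12 + intrinsic 3); this is the baseline alveolar pressure.
Equation of motion (constant flow): PIP = Vt/C + R·V̇ + PEEP.
R·V̇ = PIP − Vt/C − PEEP = 33.6 − 455/42.9 − 15 = 33.6 − 10.606 − 15 = 7.994 cmH2O.
R = 7.994 / 0.7333 = 10.901 cmH2O·s/L.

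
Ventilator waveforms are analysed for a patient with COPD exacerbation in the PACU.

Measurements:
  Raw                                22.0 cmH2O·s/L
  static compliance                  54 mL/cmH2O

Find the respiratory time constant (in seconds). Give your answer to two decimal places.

τ = R × C = 22.0 × 54 mL/cmH2O = 22.0 × 0.054 L/cmH2O = 1.188 s.

1.19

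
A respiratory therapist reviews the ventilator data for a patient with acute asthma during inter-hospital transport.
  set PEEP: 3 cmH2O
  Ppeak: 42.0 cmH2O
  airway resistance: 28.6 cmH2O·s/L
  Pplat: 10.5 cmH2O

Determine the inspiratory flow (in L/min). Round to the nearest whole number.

flow = (PIP − Pplat) / Raw = (42.0 − 10.5) / 28.6 = 1.101 L/s × 60 = 66.06 L/min.

66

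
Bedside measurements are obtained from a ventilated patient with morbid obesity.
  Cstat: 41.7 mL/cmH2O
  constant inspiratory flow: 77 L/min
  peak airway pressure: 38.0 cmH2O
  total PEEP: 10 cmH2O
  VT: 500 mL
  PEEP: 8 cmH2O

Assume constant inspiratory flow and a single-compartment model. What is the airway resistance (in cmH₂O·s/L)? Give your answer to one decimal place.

12.5

Flow: 77 L/min ÷ 60 = 1.2833 L/s.
Total PEEP = 10 cmH2O (set 8 + intrinsic 2); this is the baseline alveolar pressure.
Equation of motion (constant flow): PIP = Vt/C + R·V̇ + PEEP.
R·V̇ = PIP − Vt/C − PEEP = 38.0 − 500/41.7 − 10 = 38.0 − 11.99 − 10 = 16.01 cmH2O.
R = 16.01 / 1.2833 = 12.476 cmH2O·s/L.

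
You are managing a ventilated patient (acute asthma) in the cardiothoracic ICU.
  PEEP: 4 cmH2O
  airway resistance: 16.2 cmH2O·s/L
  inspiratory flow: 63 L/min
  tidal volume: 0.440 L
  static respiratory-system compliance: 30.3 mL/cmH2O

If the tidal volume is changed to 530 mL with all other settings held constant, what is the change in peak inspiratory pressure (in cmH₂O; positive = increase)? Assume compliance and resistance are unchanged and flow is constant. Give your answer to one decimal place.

PIP = Vt/C + R·V̇ + PEEP (constant-flow equation of motion).
Only the elastic term changes: ΔPIP = ΔVt / C = (530 − 440) / 30.3 = 2.97 cmH2O.

3.0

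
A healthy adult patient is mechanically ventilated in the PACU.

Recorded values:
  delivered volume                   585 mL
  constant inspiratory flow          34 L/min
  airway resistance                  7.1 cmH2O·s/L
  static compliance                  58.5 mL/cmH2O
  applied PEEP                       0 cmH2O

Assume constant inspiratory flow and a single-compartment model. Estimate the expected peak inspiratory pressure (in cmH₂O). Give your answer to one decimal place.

14.0

Flow: 34 L/min ÷ 60 = 0.5667 L/s.
Equation of motion (constant flow): PIP = Vt/C + R·V̇ + PEEP.
PIP = 585/58.5 + 7.1×0.5667 + 0 = 10.0 + 4.024 + 0 = 14.024 cmH2O.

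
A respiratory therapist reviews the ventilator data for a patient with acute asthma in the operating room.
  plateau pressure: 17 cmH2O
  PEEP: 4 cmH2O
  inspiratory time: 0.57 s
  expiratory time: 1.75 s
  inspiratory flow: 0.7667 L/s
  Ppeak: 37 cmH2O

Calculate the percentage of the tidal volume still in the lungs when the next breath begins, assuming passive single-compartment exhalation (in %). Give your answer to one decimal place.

13.6

Vt = flow × Ti = 0.7667 L/s × 0.57 s × 1000 mL/L = 437.02 mL.
R = (PIP − Pplat)/V̇ = (37 − 17) / 0.7667 = 20.0/0.7667 = 26.086 cmH2O·s/L.
C = Vt/(Pplat − PEEP) = 437.02 / (17 − 4) = 437.02/13.0 = 33.617 mL/cmH2O.
τ = R × C = 26.086 × 0.03362 L/cmH2O = 0.877 s.
Fraction remaining at end-expiration = e^(−Te/τ) = e^(−1.75/0.877) = 0.136 → 13.6%.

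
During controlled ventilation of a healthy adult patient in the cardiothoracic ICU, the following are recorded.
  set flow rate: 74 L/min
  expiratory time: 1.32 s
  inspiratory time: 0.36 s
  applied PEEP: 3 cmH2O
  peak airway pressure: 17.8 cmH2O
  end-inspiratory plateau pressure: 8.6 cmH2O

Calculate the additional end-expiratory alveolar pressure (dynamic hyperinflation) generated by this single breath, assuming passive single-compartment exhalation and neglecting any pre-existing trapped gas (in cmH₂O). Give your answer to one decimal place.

Flow: 74 L/min ÷ 60 = 1.2333 L/s.
Vt = flow × Ti = 1.2333 L/s × 0.36 s × 1000 mL/L = 443.99 mL.
R = (PIP − Pplat)/V̇ = (17.8 − 8.6) / 1.2333 = 9.2/1.2333 = 7.46 cmH2O·s/L.
C = Vt/(Pplat − PEEP) = 443.99 / (8.6 − 3) = 443.99/5.6 = 79.284 mL/cmH2O.
τ = R × C = 7.46 × 0.07928 L/cmH2O = 0.5914 s.
Fraction remaining = e^(−Te/τ) = e^(−1.32/0.5914) = 0.1073; trapped volume = 443.99 × 0.1073 = 47.64 mL.
Additional alveolar pressure from trapping ≈ V_trapped / C = 47.64 / 79.284 = 0.6009 cmH2O.

0.6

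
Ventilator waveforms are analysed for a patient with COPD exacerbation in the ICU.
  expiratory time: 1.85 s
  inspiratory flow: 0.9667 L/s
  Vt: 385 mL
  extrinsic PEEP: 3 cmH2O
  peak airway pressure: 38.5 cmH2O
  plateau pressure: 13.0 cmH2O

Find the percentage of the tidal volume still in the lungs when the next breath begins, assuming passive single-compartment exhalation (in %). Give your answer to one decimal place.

R = (PIP − Pplat)/V̇ = (38.5 − 13.0) / 0.9667 = 25.5/0.9667 = 26.378 cmH2O·s/L.
C = Vt/(Pplat − PEEP) = 385.0 / (13.0 − 3) = 385.0/10.0 = 38.5 mL/cmH2O.
τ = R × C = 26.378 × 0.0385 L/cmH2O = 1.016 s.
Fraction remaining at end-expiration = e^(−Te/τ) = e^(−1.85/1.016) = 0.1619 → 16.19%.

16.2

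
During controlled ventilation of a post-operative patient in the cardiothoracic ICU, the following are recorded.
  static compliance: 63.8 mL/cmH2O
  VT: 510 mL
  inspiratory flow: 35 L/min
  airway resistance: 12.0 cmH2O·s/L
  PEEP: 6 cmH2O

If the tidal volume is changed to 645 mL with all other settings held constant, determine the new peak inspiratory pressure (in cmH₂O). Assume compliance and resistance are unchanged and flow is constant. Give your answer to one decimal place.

23.1

Flow: 35 L/min ÷ 60 = 0.5833 L/s.
PIP = Vt/C + R·V̇ + PEEP (constant-flow equation of motion).
Only the elastic term changes: ΔPIP = ΔVt / C = (645 − 510) / 63.8 = 2.116 cmH2O.
Original PIP = 510/63.8 + 12.0×0.5833 + 6 = 20.993 cmH2O; new PIP = 20.993 + (2.116) = 23.109 cmH2O.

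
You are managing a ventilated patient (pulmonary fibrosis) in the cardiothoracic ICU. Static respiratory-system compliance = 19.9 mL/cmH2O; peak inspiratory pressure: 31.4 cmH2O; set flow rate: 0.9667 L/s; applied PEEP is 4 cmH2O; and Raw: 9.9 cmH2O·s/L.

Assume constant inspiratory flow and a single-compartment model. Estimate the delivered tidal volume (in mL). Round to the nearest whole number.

Equation of motion (constant flow): PIP = Vt/C + R·V̇ + PEEP.
Vt/C = PIP − R·V̇ − PEEP = 31.4 − 9.57 − 4 = 17.83 cmH2O.
Vt = C × 17.83 = 19.9 × 17.83 = 354.82 mL.

355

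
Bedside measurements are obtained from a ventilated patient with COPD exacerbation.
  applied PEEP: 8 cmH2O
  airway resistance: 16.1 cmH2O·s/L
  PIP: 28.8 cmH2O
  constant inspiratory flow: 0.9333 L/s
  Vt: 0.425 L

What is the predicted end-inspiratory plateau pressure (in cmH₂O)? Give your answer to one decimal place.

13.8

Pplat = PIP − Raw × flow = 28.8 − 16.1 × 0.9333 = 28.8 − 15.026 = 13.774 cmH2O.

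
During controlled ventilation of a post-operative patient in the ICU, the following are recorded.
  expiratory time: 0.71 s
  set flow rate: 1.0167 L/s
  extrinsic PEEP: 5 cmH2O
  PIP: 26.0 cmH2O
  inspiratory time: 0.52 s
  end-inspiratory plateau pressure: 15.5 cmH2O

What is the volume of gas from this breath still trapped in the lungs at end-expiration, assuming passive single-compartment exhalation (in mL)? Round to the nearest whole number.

Vt = flow × Ti = 1.0167 L/s × 0.52 s × 1000 mL/L = 528.68 mL.
R = (PIP − Pplat)/V̇ = (26.0 − 15.5) / 1.0167 = 10.5/1.0167 = 10.328 cmH2O·s/L.
C = Vt/(Pplat − PEEP) = 528.68 / (15.5 − 5) = 528.68/10.5 = 50.35 mL/cmH2O.
τ = R × C = 10.328 × 0.05035 L/cmH2O = 0.52 s.
Fraction remaining = e^(−Te/τ) = e^(−0.71/0.52) = 0.2553.
Trapped volume = 528.68 × 0.2553 = 134.97 mL.

135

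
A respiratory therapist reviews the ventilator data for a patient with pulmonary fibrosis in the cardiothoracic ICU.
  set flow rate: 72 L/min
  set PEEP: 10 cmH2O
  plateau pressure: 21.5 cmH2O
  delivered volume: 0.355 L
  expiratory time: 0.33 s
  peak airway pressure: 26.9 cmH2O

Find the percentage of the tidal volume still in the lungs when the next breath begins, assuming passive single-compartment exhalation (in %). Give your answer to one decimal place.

9.3

Flow: 72 L/min ÷ 60 = 1.2 L/s.
R = (PIP − Pplat)/V̇ = (26.9 − 21.5) / 1.2 = 5.4/1.2 = 4.5 cmH2O·s/L.
C = Vt/(Pplat − PEEP) = 355.0 / (21.5 − 10) = 355.0/11.5 = 30.87 mL/cmH2O.
τ = R × C = 4.5 × 0.03087 L/cmH2O = 0.1389 s.
Fraction remaining at end-expiration = e^(−Te/τ) = e^(−0.33/0.1389) = 0.09294 → 9.294%.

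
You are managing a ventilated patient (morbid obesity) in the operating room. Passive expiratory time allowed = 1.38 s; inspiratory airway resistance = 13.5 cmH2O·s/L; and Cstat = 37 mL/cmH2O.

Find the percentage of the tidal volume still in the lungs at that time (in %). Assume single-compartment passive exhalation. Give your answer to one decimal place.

6.3

τ = R × C = 13.5 × 37 mL/cmH2O = 13.5 × 0.037 L/cmH2O = 0.4995 s.
Passive exhalation: V(t)/V₀ = e^(−t/τ) = e^(−1.38/0.4995) = 0.06312.
Fraction remaining = 0.06312 → 6.312%.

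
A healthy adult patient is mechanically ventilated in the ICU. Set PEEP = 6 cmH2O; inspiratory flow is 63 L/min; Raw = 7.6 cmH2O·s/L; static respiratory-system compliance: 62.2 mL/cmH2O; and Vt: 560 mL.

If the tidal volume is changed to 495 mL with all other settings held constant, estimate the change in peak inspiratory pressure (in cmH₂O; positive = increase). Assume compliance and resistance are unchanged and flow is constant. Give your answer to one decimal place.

-1.0

PIP = Vt/C + R·V̇ + PEEP (constant-flow equation of motion).
Only the elastic term changes: ΔPIP = ΔVt / C = (495 − 560) / 62.2 = -1.045 cmH2O.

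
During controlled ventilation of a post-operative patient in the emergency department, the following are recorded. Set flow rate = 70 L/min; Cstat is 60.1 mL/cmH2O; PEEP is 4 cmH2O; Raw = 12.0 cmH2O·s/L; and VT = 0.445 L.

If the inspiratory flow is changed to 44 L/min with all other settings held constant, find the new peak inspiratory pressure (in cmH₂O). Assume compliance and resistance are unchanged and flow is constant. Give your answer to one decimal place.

Flow: 70 L/min ÷ 60 = 1.1667 L/s.
New flow: 44 L/min ÷ 60 = 0.7333 L/s.
PIP = Vt/C + R·V̇ + PEEP (constant-flow equation of motion).
Only the resistive term changes: ΔPIP = R × ΔV̇ = 12.0 × (0.7333 − 1.1667) = 12.0 × -0.4334 = -5.201 cmH2O.
Original PIP = 445/60.1 + 12.0×1.1667 + 4 = 25.405 cmH2O; new PIP = 25.405 + (-5.201) = 20.204 cmH2O.

20.2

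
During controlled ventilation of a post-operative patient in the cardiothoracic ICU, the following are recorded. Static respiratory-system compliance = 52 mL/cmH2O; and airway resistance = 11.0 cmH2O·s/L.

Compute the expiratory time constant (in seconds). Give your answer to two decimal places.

0.57

τ = R × C = 11.0 × 52 mL/cmH2O = 11.0 × 0.052 L/cmH2O = 0.572 s.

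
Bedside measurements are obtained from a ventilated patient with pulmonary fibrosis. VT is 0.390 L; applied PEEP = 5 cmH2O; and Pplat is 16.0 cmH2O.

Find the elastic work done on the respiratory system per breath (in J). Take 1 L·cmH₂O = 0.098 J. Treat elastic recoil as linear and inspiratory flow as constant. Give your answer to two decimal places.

0.21

Elastic work ≈ ½ × (Pplat − PEEP) × Vt = 0.5 × (16.0 − 5) × 0.390 L = 0.5 × 11.0 × 0.390 = 2.145 L·cmH2O.
× 0.098 J/(L·cmH2O) → 0.2102 J.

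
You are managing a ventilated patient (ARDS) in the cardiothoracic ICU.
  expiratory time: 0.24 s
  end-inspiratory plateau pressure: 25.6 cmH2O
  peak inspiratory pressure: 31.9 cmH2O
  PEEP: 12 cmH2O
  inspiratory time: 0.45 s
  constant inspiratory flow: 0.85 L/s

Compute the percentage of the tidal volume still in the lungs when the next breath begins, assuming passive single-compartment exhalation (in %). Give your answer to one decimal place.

Vt = flow × Ti = 0.85 L/s × 0.45 s × 1000 mL/L = 382.5 mL.
R = (PIP − Pplat)/V̇ = (31.9 − 25.6) / 0.85 = 6.3/0.85 = 7.412 cmH2O·s/L.
C = Vt/(Pplat − PEEP) = 382.5 / (25.6 − 12) = 382.5/13.6 = 28.125 mL/cmH2O.
τ = R × C = 7.412 × 0.02813 L/cmH2O = 0.2085 s.
Fraction remaining at end-expiration = e^(−Te/τ) = e^(−0.24/0.2085) = 0.3163 → 31.63%.

31.6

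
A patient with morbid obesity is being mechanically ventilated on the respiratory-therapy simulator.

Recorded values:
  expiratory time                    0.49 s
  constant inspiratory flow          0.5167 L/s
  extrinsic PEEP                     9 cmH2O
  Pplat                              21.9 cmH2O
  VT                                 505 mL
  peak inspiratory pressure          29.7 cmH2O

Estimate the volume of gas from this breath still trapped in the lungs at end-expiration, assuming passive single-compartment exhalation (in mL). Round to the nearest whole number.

R = (PIP − Pplat)/V̇ = (29.7 − 21.9) / 0.5167 = 7.8/0.5167 = 15.096 cmH2O·s/L.
C = Vt/(Pplat − PEEP) = 505.0 / (21.9 − 9) = 505.0/12.9 = 39.147 mL/cmH2O.
τ = R × C = 15.096 × 0.03915 L/cmH2O = 0.591 s.
Fraction remaining = e^(−Te/τ) = e^(−0.49/0.591) = 0.4364.
Trapped volume = 505.0 × 0.4364 = 220.38 mL.

220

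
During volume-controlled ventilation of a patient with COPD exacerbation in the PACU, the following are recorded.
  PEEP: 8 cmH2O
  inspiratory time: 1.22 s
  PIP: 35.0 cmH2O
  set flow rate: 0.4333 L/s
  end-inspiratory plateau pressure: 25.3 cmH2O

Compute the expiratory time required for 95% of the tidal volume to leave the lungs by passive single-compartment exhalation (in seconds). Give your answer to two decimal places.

2.05

Vt = flow × Ti = 0.4333 L/s × 1.22 s × 1000 mL/L = 528.63 mL.
R = (PIP − Pplat)/V̇ = (35.0 − 25.3) / 0.4333 = 9.7/0.4333 = 22.386 cmH2O·s/L.
C = Vt/(Pplat − PEEP) = 528.63 / (25.3 − 8) = 528.63/17.3 = 30.557 mL/cmH2O.
τ = R × C = 22.386 × 0.03056 L/cmH2O = 0.6841 s.
t = −τ·ln(1 − 0.95) = −0.6841·ln(0.05) = 2.049 s.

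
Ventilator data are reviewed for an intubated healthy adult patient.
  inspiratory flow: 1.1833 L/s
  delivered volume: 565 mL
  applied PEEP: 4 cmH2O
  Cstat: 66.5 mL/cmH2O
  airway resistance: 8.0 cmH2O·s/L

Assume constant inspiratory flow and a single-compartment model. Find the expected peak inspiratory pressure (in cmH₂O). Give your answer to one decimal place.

22.0

Equation of motion (constant flow): PIP = Vt/C + R·V̇ + PEEP.
PIP = 565/66.5 + 8.0×1.1833 + 4 = 8.496 + 9.466 + 4 = 21.962 cmH2O.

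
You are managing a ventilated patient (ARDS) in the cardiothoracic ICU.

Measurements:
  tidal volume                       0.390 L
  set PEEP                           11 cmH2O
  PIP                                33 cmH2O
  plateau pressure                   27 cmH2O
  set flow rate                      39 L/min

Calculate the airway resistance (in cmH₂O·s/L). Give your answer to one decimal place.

9.2

Flow: 39 L/min ÷ 60 = 0.65 L/s.
Raw = (PIP − Pplat) / flow = (33 − 27) / 0.65 = 6.0 / 0.65 = 9.231 cmH2O·s/L.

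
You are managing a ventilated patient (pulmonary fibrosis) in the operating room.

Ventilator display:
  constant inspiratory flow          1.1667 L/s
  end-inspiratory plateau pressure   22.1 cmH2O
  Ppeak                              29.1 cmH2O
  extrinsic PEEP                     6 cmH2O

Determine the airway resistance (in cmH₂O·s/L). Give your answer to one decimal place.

6.0

Raw = (PIP − Pplat) / flow = (29.1 − 22.1) / 1.1667 = 7.0 / 1.1667 = 6.0 cmH2O·s/L.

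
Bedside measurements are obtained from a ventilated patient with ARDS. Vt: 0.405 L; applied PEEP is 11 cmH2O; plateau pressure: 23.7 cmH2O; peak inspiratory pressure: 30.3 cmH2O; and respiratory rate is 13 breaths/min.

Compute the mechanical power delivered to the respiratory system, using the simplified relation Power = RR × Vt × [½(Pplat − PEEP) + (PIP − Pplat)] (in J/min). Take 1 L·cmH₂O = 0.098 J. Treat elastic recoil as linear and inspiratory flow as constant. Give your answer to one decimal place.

6.7

Per-breath work = Vt × [½(Pplat−PEEP) + (PIP−Pplat)] = 0.405 × [0.5×12.7 + 6.6] = 0.405 × 12.95 = 5.245 L·cmH2O.
Power = 13 × 5.245 = 68.185 L·cmH2O/min.
× 0.098 J/(L·cmH2O) → 6.682 J/min.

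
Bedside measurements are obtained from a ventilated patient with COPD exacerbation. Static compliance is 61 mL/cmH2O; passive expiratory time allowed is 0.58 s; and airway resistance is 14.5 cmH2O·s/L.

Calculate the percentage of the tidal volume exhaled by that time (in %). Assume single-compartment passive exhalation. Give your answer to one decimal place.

τ = R × C = 14.5 × 61 mL/cmH2O = 14.5 × 0.061 L/cmH2O = 0.8845 s.
Passive exhalation: V(t)/V₀ = e^(−t/τ) = e^(−0.58/0.8845) = 0.5191.
Fraction exhaled = 1 − 0.5191 = 0.4809 → 48.09%.

48.1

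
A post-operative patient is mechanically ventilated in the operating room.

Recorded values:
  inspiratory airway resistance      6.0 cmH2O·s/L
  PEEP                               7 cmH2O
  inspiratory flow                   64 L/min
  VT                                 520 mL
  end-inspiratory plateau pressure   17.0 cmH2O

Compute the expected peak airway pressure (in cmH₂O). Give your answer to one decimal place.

23.4

Flow: 64 L/min ÷ 60 = 1.0667 L/s.
PIP = Pplat + Raw × flow = 17.0 + 6.0 × 1.0667 = 17.0 + 6.4 = 23.4 cmH2O.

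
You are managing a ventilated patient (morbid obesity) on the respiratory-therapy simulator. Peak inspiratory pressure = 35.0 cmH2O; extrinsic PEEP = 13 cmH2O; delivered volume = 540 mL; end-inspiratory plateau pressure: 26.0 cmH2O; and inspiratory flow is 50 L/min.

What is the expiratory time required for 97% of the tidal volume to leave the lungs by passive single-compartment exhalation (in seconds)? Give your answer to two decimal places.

1.57

Flow: 50 L/min ÷ 60 = 0.8333 L/s.
R = (PIP − Pplat)/V̇ = (35.0 − 26.0) / 0.8333 = 9.0/0.8333 = 10.8 cmH2O·s/L.
C = Vt/(Pplat − PEEP) = 540.0 / (26.0 − 13) = 540.0/13.0 = 41.538 mL/cmH2O.
τ = R × C = 10.8 × 0.04154 L/cmH2O = 0.4486 s.
t = −τ·ln(1 − 0.97) = −0.4486·ln(0.03) = 1.573 s.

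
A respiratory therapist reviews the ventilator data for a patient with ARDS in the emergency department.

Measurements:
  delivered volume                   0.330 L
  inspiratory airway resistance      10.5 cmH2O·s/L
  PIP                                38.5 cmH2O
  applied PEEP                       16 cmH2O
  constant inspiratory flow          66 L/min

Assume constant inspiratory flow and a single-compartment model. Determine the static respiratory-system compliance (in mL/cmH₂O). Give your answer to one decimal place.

Flow: 66 L/min ÷ 60 = 1.1 L/s.
Equation of motion (constant flow): PIP = Vt/C + R·V̇ + PEEP.
Vt/C = PIP − R·V̇ − PEEP = 38.5 − 10.5×1.1 − 16 = 38.5 − 11.55 − 16 = 10.95 cmH2O.
C = Vt / 10.95 = 330 / 10.95 = 30.137 mL/cmH2O.

30.1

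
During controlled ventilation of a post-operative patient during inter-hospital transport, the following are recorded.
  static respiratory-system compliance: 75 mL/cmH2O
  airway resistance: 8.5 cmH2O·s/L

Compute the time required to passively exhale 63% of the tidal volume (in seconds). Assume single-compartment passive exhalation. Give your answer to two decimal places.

τ = R × C = 8.5 × 75 mL/cmH2O = 8.5 × 0.075 L/cmH2O = 0.6375 s.
Exhaled fraction f = 1 − e^(−t/τ) → t = −τ·ln(1 − f) = −0.6375·ln(0.37) = 0.6338 s.

0.63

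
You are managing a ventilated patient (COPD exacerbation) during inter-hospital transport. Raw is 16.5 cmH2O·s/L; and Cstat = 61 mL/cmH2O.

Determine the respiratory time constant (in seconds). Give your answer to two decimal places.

1.01

τ = R × C = 16.5 × 61 mL/cmH2O = 16.5 × 0.061 L/cmH2O = 1.007 s.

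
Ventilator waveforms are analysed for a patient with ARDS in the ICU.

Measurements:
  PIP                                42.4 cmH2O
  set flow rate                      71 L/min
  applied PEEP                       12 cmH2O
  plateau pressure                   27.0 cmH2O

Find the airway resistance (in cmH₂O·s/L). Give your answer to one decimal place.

Flow: 71 L/min ÷ 60 = 1.1833 L/s.
Raw = (PIP − Pplat) / flow = (42.4 − 27.0) / 1.1833 = 15.4 / 1.1833 = 13.014 cmH2O·s/L.

13.0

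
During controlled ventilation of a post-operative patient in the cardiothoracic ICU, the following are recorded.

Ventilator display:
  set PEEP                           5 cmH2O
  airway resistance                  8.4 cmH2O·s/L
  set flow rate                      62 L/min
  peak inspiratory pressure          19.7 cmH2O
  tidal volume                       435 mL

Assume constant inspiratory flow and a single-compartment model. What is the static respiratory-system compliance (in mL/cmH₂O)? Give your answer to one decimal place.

72.3

Flow: 62 L/min ÷ 60 = 1.0333 L/s.
Equation of motion (constant flow): PIP = Vt/C + R·V̇ + PEEP.
Vt/C = PIP − R·V̇ − PEEP = 19.7 − 8.4×1.0333 − 5 = 19.7 − 8.68 − 5 = 6.02 cmH2O.
C = Vt / 6.02 = 435 / 6.02 = 72.259 mL/cmH2O.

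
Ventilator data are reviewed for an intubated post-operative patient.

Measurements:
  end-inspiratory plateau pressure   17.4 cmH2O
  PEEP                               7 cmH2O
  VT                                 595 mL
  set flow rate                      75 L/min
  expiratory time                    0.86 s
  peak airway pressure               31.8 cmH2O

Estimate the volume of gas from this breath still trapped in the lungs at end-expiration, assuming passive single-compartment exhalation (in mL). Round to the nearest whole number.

161

Flow: 75 L/min ÷ 60 = 1.25 L/s.
R = (PIP − Pplat)/V̇ = (31.8 − 17.4) / 1.25 = 14.4/1.25 = 11.52 cmH2O·s/L.
C = Vt/(Pplat − PEEP) = 595.0 / (17.4 − 7) = 595.0/10.4 = 57.212 mL/cmH2O.
τ = R × C = 11.52 × 0.05721 L/cmH2O = 0.6591 s.
Fraction remaining = e^(−Te/τ) = e^(−0.86/0.6591) = 0.2712.
Trapped volume = 595.0 × 0.2712 = 161.36 mL.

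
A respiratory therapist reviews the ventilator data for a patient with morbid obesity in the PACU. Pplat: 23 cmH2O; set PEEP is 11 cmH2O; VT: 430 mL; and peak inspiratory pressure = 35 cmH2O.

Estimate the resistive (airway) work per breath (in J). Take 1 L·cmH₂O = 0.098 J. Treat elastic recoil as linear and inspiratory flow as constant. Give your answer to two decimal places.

With constant inspiratory flow the resistive pressure is constant at PIP − Pplat = 35 − 23 = 12.0 cmH2O, so resistive work = 12.0 × 0.430 = 5.16 L·cmH2O.
× 0.098 J/(L·cmH2O) → 0.5057 J.

0.51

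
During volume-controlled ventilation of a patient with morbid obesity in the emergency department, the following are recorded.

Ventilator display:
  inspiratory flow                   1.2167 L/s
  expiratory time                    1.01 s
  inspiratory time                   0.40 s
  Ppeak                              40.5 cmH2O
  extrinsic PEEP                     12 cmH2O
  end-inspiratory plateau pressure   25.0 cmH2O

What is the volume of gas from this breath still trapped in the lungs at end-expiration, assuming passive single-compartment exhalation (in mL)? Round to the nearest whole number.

Vt = flow × Ti = 1.2167 L/s × 0.40 s × 1000 mL/L = 486.68 mL.
R = (PIP − Pplat)/V̇ = (40.5 − 25.0) / 1.2167 = 15.5/1.2167 = 12.739 cmH2O·s/L.
C = Vt/(Pplat − PEEP) = 486.68 / (25.0 − 12) = 486.68/13.0 = 37.437 mL/cmH2O.
τ = R × C = 12.739 × 0.03744 L/cmH2O = 0.4769 s.
Fraction remaining = e^(−Te/τ) = e^(−1.01/0.4769) = 0.1203.
Trapped volume = 486.68 × 0.1203 = 58.548 mL.

59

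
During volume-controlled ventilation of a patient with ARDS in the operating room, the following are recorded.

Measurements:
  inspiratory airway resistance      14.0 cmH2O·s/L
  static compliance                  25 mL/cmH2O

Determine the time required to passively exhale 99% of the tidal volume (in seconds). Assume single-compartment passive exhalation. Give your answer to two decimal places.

τ = R × C = 14.0 × 25 mL/cmH2O = 14.0 × 0.025 L/cmH2O = 0.35 s.
Exhaled fraction f = 1 − e^(−t/τ) → t = −τ·ln(1 − f) = −0.35·ln(0.01) = 1.612 s.

1.61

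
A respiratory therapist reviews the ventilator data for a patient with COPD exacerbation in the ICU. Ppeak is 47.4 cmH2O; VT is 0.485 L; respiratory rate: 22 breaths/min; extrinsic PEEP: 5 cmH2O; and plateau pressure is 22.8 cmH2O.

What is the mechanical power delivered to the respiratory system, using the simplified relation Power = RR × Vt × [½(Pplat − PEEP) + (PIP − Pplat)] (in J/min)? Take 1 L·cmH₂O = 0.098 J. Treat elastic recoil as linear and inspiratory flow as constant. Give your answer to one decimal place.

35.0

Per-breath work = Vt × [½(Pplat−PEEP) + (PIP−Pplat)] = 0.485 × [0.5×17.8 + 24.6] = 0.485 × 33.5 = 16.248 L·cmH2O.
Power = 22 × 16.248 = 357.46 L·cmH2O/min.
× 0.098 J/(L·cmH2O) → 35.031 J/min.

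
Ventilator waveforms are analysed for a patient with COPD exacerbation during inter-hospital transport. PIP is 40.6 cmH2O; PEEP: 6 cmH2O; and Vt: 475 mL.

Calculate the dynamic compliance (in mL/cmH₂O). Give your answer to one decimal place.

Dynamic compliance = Vt / (PIP − PEEP) = 475 / (40.6 − 6) = 475 / 34.6 = 13.728 mL/cmH2O.

13.7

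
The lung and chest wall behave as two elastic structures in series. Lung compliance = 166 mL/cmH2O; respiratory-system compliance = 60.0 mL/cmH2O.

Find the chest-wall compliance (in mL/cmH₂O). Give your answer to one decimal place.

94.0

1/Ccw = 1/Crs − 1/CL.
1/Ccw = 1/60.0 − 1/166 = 0.01064.
Ccw = 93.985 mL/cmH2O.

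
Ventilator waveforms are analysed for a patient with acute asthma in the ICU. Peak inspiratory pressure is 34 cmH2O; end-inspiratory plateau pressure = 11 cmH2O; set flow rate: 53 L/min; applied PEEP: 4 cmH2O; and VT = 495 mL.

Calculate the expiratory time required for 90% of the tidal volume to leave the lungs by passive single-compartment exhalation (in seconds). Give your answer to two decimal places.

4.24

Flow: 53 L/min ÷ 60 = 0.8833 L/s.
R = (PIP − Pplat)/V̇ = (34 − 11) / 0.8833 = 23.0/0.8833 = 26.039 cmH2O·s/L.
C = Vt/(Pplat − PEEP) = 495.0 / (11 − 4) = 495.0/7.0 = 70.714 mL/cmH2O.
τ = R × C = 26.039 × 0.07071 L/cmH2O = 1.841 s.
t = −τ·ln(1 − 0.90) = −1.841·ln(0.1) = 4.239 s.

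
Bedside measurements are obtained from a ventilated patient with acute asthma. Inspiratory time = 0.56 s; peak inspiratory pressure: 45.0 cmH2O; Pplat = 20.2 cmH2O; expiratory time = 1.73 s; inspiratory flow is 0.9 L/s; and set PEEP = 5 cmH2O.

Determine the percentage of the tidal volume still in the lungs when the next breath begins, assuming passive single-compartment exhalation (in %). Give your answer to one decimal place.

Vt = flow × Ti = 0.9 L/s × 0.56 s × 1000 mL/L = 504.0 mL.
R = (PIP − Pplat)/V̇ = (45.0 − 20.2) / 0.9 = 24.8/0.9 = 27.556 cmH2O·s/L.
C = Vt/(Pplat − PEEP) = 504.0 / (20.2 − 5) = 504.0/15.2 = 33.158 mL/cmH2O.
τ = R × C = 27.556 × 0.03316 L/cmH2O = 0.9138 s.
Fraction remaining at end-expiration = e^(−Te/τ) = e^(−1.73/0.9138) = 0.1506 → 15.06%.

15.1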